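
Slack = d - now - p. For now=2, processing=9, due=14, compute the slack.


Slack = due - current_time - processing
= 14 - 2 - 9
= 3


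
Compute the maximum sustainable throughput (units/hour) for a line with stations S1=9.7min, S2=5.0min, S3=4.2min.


Bottleneck = longest station time
Station times: [9.7, 5.0, 4.2]
Max = 9.7 min
Rate = 60 / 9.7
= 6.19 units/hour (bottleneck: 9.7min)


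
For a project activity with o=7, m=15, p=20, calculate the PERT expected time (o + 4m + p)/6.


te = (o + 4m + p) / 6
= (7 + 4×15 + 20) / 6
= (7 + 60 + 20) / 6
= 87 / 6
= 14.50


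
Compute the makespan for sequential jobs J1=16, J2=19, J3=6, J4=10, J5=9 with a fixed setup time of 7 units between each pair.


Makespan = Σ processing + (n-1) × setup
= (16 + 19 + 6 + 10 + 9) + (5-1)×7
= 60 + 28
= 88 time units


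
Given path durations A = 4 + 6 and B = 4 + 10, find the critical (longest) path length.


Path A: 4 + 6 = 10
Path B: 4 + 10 = 14
Critical path = longest = max(10, 14)
= 14 (Path B)


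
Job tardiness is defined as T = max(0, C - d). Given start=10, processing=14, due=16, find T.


Completion = start + processing = 10 + 14 = 24
Tardiness = max(0, C - d) = max(0, 24 - 16)
= max(0, 8)
= 8


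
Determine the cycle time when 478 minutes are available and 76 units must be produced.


Cycle time = available time / demand
= 478 / 76
= 6.29 min/unit


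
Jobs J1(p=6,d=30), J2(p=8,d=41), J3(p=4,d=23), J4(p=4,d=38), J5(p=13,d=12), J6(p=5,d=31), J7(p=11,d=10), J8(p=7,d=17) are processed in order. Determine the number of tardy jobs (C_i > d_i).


Completion vs due date:
  J1: C=6, d=30 → on time
  J2: C=14, d=41 → on time
  J3: C=18, d=23 → on time
  J4: C=22, d=38 → on time
  J5: C=35, d=12 → TARDY
  J6: C=40, d=31 → TARDY
  J7: C=51, d=10 → TARDY
  J8: C=58, d=17 → TARDY
Tardy jobs: J5, J6, J7, J8
Count = 4


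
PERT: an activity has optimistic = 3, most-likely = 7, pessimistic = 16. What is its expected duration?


te = (o + 4m + p) / 6
= (3 + 4×7 + 16) / 6
= (3 + 28 + 16) / 6
= 47 / 6
= 7.83


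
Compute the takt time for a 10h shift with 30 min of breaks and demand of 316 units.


Available = 10×60 - 30 = 570 min
Takt time = 570 / 316
= 1.80 min/unit


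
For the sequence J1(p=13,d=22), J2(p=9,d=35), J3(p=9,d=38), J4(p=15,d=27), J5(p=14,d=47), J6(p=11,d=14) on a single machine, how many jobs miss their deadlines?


Completion vs due date:
  J1: C=13, d=22 → on time
  J2: C=22, d=35 → on time
  J3: C=31, d=38 → on time
  J4: C=46, d=27 → TARDY
  J5: C=60, d=47 → TARDY
  J6: C=71, d=14 → TARDY
Tardy jobs: J4, J5, J6
Count = 3


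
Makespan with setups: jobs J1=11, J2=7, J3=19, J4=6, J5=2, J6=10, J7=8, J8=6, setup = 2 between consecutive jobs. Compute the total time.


Makespan = Σ processing + (n-1) × setup
= (11 + 7 + 19 + 6 + 2 + 10 + 8 + 6) + (8-1)×2
= 69 + 14
= 83 time units


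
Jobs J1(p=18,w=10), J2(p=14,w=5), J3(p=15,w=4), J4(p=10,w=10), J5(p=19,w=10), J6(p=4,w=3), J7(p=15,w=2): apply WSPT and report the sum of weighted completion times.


WSPT order (by p/w): J4 → J6 → J1 → J5 → J2 → J3 → J7
  J4: C=10, w·C=10×10=100
  J6: C=14, w·C=3×14=42
  J1: C=32, w·C=10×32=320
  J5: C=51, w·C=10×51=510
  J2: C=65, w·C=5×65=325
  J3: C=80, w·C=4×80=320
  J7: C=95, w·C=2×95=190
Σ w·C = 1807
= 1807


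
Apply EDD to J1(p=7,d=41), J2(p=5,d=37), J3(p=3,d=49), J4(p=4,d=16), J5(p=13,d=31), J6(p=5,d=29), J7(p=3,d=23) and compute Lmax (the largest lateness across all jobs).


EDD order: J4 → J7 → J6 → J5 → J2 → J1 → J3
Completion and lateness:
  J4: C=4, d=16, L=4-16=-12
  J7: C=7, d=23, L=7-23=-16
  J6: C=12, d=29, L=12-29=-17
  J5: C=25, d=31, L=25-31=-6
  J2: C=30, d=37, L=30-37=-7
  J1: C=37, d=41, L=37-41=-4
  J3: C=40, d=49, L=40-49=-9
Lmax = max(-12, -16, -17, -6, -7, -4, -9)
= -4


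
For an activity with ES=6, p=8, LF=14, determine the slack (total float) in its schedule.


EF = ES + duration = 6 + 8 = 14
LS = LF - duration = 14 - 8 = 6
Total Float = LF - EF = 14 - 14
(or LS - ES = 6 - 6)
= 0


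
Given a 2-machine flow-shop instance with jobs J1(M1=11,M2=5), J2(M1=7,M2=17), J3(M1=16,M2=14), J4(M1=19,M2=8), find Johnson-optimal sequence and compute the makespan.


Johnson's rule:
Group 1 (M1≤M2, sort by M1): ['J2']
Group 2 (M1>M2, sort desc M2): ['J3', 'J4', 'J1']
Sequence: J2 → J3 → J4 → J1
Makespan calculation:
  J2: M1 done=7, M2 done=24
  J3: M1 done=23, M2 done=38
  J4: M1 done=42, M2 done=50
  J1: M1 done=53, M2 done=58
= Sequence: J2 → J3 → J4 → J1, Makespan: 58


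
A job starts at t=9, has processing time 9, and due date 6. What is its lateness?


Completion = 9 + 9 = 18
Lateness = C - d = 18 - 6
= 12


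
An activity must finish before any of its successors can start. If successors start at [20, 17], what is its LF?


LF = min of all successor start times
Successors start at: [20, 17]
LF = min(20, 17)
= 17


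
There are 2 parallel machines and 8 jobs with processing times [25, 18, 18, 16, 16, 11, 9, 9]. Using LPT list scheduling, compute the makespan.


Jobs (LPT sorted): [25, 18, 18, 16, 16, 11, 9, 9]
Machines: 2
  J=25 → Machine 1 (load: 0+25=25)
  J=18 → Machine 2 (load: 0+18=18)
  J=18 → Machine 2 (load: 18+18=36)
  J=16 → Machine 1 (load: 25+16=41)
  J=16 → Machine 2 (load: 36+16=52)
  J=11 → Machine 1 (load: 41+11=52)
  J=9 → Machine 1 (load: 52+9=61)
  J=9 → Machine 2 (load: 52+9=61)
Machine loads: [61, 61]
Makespan = max = 61 time units


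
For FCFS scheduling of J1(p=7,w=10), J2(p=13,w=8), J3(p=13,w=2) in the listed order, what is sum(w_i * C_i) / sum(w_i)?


Completion times:
  J1: C=7, w×C=10×7=70
  J2: C=20, w×C=8×20=160
  J3: C=33, w×C=2×33=66
Sum w×C = 296
Sum w = 20
Weighted avg = 296/20
= 14.80


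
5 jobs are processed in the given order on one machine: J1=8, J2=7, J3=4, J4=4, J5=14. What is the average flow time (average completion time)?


Completion times:
  J1: completes at 8
  J2: completes at 15
  J3: completes at 19
  J4: completes at 23
  J5: completes at 37
Sum = 102
Average = 102/5
= 20.40


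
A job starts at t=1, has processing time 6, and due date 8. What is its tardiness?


Completion = start + processing = 1 + 6 = 7
Tardiness = max(0, C - d) = max(0, 7 - 8)
= max(0, -1)
= 0


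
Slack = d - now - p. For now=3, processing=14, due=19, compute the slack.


Slack = due - current_time - processing
= 19 - 3 - 14
= 2


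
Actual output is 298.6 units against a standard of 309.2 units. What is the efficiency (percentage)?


Efficiency = (actual / standard) × 100
= (298.6 / 309.2) × 100
= 96.6%


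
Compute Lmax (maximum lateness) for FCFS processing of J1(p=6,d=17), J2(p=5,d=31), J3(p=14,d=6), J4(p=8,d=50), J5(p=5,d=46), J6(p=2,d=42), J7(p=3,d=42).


Lateness per job (L = C - d):
  J1: C=6, d=17, L=-11
  J2: C=11, d=31, L=-20
  J3: C=25, d=6, L=19
  J4: C=33, d=50, L=-17
  J5: C=38, d=46, L=-8
  J6: C=40, d=42, L=-2
  J7: C=43, d=42, L=1
Lmax = max(-11, -20, 19, -17, -8, -2, 1)
= 19


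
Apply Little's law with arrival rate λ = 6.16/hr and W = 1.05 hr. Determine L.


Little's law: L = λ × W
= 6.16 × 1.05
= 6.47


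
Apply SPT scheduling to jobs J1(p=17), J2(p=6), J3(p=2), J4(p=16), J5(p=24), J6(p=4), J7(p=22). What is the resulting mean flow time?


SPT order: J3 → J6 → J2 → J4 → J1 → J7 → J5
Completion times:
  J3: C=2
  J6: C=6
  J2: C=12
  J4: C=28
  J1: C=45
  J7: C=67
  J5: C=91
Sum = 251, n = 7
Mean flow = 251/7
= 35.86


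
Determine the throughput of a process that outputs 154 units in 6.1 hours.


Throughput = units / time
= 154 / 6.1
= 25.2 units/hour


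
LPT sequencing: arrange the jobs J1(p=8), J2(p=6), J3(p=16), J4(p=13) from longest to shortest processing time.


LPT: sort by longest processing time first
  J3: p=16
  J4: p=13
  J1: p=8
  J2: p=6
Order: J3 → J4 → J1 → J2


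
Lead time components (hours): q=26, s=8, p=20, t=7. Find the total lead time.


Lead time = queue + setup + processing + transit
= 26 + 8 + 20 + 7
= 61 hours


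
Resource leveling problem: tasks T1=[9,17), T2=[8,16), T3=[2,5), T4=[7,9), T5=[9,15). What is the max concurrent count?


Check each time point for overlaps:
  t=9: 3 tasks active (T1, T2, T5)
Max concurrent = 3


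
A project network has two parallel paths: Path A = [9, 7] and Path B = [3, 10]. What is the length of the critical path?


Path A: 9 + 7 = 16
Path B: 3 + 10 = 13
Critical path = longest = max(16, 13)
= 16 (Path A)


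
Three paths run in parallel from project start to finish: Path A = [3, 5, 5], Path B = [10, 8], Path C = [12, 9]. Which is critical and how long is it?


Path A: 3 + 5 + 5 = 13
Path B: 10 + 8 = 18
Path C: 12 + 9 = 21
Critical path = longest = max(13, 18, 21)
= 21 (Path C)


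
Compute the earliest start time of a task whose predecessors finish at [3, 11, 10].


ES = max of all predecessor completion times
Predecessors: [3, 11, 10]
ES = max(3, 11, 10)
= 11


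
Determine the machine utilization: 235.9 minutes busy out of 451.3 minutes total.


Utilization = busy / total × 100
= 235.9 / 451.3 × 100
= 52.3%


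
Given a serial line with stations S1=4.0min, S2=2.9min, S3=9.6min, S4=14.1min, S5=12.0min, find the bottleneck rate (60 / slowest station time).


Bottleneck = longest station time
Station times: [4.0, 2.9, 9.6, 14.1, 12.0]
Max = 14.1 min
Rate = 60 / 14.1
= 4.26 units/hour (bottleneck: 14.1min)


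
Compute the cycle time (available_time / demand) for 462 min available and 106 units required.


Cycle time = available time / demand
= 462 / 106
= 4.36 min/unit


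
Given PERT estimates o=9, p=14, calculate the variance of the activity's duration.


σ² = ((p - o) / 6)² = (p - o)² / 36
= (14 - 9)² / 36
= 5² / 36
= 25 / 36
= 0.6944


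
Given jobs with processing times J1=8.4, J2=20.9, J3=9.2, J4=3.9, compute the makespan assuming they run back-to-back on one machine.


Sequential makespan: sum all processing times
= 8.4 + 20.9 + 9.2 + 3.9
= 42.4 time units


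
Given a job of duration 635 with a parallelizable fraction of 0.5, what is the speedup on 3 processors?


Amdahl's law: T_p = T × ((1-p) + p/N)
= 635 × ((1-0.5) + 0.5/3)
= 635 × (0.50 + 0.1667)
= 635 × 0.6667
= 423.33
Speedup = 635/423.33
= 1.50×


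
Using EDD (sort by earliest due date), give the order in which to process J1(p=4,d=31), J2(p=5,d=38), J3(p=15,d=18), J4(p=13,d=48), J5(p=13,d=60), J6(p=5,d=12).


EDD: sort by earliest due date
  J6: d=12, p=5
  J3: d=18, p=15
  J1: d=31, p=4
  J2: d=38, p=5
  J4: d=48, p=13
  J5: d=60, p=13
Order: J6 → J3 → J1 → J2 → J4 → J5


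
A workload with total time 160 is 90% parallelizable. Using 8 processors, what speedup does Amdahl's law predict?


Amdahl's law: T_p = T × ((1-p) + p/N)
= 160 × ((1-0.9) + 0.9/8)
= 160 × (0.10 + 0.1125)
= 160 × 0.2125
= 34.00
Speedup = 160/34.00
= 4.71×


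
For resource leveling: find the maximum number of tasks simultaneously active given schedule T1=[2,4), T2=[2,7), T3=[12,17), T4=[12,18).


Check each time point for overlaps:
  t=2: 2 tasks active (T1, T2)
Max concurrent = 2


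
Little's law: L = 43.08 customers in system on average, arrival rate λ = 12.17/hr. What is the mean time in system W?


Little's law: L = λW → W = L / λ
= 43.08 / 12.17
= 3.54 hours


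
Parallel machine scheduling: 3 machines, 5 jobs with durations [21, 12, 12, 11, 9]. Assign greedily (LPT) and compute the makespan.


Jobs (LPT sorted): [21, 12, 12, 11, 9]
Machines: 3
  J=21 → Machine 1 (load: 0+21=21)
  J=12 → Machine 2 (load: 0+12=12)
  J=12 → Machine 3 (load: 0+12=12)
  J=11 → Machine 2 (load: 12+11=23)
  J=9 → Machine 3 (load: 12+9=21)
Machine loads: [21, 23, 21]
Makespan = max = 23 time units


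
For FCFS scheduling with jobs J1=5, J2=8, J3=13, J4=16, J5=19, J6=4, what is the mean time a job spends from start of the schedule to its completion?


Completion times:
  J1: completes at 5
  J2: completes at 13
  J3: completes at 26
  J4: completes at 42
  J5: completes at 61
  J6: completes at 65
Sum = 212
Average = 212/6
= 35.33


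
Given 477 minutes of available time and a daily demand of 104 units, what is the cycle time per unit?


Cycle time = available time / demand
= 477 / 104
= 4.59 min/unit


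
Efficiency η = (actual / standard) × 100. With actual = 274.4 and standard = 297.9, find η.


Efficiency = (actual / standard) × 100
= (274.4 / 297.9) × 100
= 92.1%


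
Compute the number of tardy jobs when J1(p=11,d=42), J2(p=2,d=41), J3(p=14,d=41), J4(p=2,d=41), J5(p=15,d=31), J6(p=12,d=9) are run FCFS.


Completion vs due date:
  J1: C=11, d=42 → on time
  J2: C=13, d=41 → on time
  J3: C=27, d=41 → on time
  J4: C=29, d=41 → on time
  J5: C=44, d=31 → TARDY
  J6: C=56, d=9 → TARDY
Tardy jobs: J5, J6
Count = 2


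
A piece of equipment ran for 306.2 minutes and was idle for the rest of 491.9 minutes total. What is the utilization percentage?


Utilization = busy / total × 100
= 306.2 / 491.9 × 100
= 62.2%


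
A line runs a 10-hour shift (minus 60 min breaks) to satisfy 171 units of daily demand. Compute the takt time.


Available = 10×60 - 60 = 540 min
Takt time = 540 / 171
= 3.16 min/unit


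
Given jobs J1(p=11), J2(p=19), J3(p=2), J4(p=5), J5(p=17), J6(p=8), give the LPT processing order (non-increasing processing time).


LPT: sort by longest processing time first
  J2: p=19
  J5: p=17
  J1: p=11
  J6: p=8
  J4: p=5
  J3: p=2
Order: J2 → J5 → J1 → J6 → J4 → J3


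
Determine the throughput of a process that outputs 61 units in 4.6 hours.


Throughput = units / time
= 61 / 4.6
= 13.3 units/hour


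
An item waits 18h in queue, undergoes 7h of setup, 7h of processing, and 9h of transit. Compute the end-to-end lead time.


Lead time = queue + setup + processing + transit
= 18 + 7 + 7 + 9
= 41 hours


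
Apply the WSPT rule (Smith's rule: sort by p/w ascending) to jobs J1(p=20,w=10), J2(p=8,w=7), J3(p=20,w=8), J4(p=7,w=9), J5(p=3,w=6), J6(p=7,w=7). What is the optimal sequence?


WSPT (Smith's rule): sort by p/w ascending
  J5: p/w = 3/6 = 0.500
  J4: p/w = 7/9 = 0.778
  J6: p/w = 7/7 = 1.000
  J2: p/w = 8/7 = 1.143
  J1: p/w = 20/10 = 2.000
  J3: p/w = 20/8 = 2.500
Order: J5 → J4 → J6 → J2 → J1 → J3


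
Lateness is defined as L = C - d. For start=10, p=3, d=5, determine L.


Completion = 10 + 3 = 13
Lateness = C - d = 13 - 5
= 8


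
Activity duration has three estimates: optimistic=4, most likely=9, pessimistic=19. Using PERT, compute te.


te = (o + 4m + p) / 6
= (4 + 4×9 + 19) / 6
= (4 + 36 + 19) / 6
= 59 / 6
= 9.83


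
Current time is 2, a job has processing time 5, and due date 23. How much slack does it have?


Slack = due - current_time - processing
= 23 - 2 - 5
= 16


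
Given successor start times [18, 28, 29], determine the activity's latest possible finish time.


LF = min of all successor start times
Successors start at: [18, 28, 29]
LF = min(18, 28, 29)
= 18


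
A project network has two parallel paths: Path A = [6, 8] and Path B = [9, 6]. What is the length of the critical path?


Path A: 6 + 8 = 14
Path B: 9 + 6 = 15
Critical path = longest = max(14, 15)
= 15 (Path B)


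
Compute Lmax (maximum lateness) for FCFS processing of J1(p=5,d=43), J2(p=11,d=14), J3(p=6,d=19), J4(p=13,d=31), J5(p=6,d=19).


Lateness per job (L = C - d):
  J1: C=5, d=43, L=-38
  J2: C=16, d=14, L=2
  J3: C=22, d=19, L=3
  J4: C=35, d=31, L=4
  J5: C=41, d=19, L=22
Lmax = max(-38, 2, 3, 4, 22)
= 22


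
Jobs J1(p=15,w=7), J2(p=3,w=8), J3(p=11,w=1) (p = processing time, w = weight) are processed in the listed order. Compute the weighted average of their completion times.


Completion times:
  J1: C=15, w×C=7×15=105
  J2: C=18, w×C=8×18=144
  J3: C=29, w×C=1×29=29
Sum w×C = 278
Sum w = 16
Weighted avg = 278/16
= 17.38


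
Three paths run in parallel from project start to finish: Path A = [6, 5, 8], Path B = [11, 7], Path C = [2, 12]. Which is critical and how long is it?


Path A: 6 + 5 + 8 = 19
Path B: 11 + 7 = 18
Path C: 2 + 12 = 14
Critical path = longest = max(19, 18, 14)
= 19 (Path A)


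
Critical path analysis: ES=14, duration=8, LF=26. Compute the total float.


EF = ES + duration = 14 + 8 = 22
LS = LF - duration = 26 - 8 = 18
Total Float = LF - EF = 26 - 22
(or LS - ES = 18 - 14)
= 4


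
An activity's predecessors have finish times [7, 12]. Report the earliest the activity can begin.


ES = max of all predecessor completion times
Predecessors: [7, 12]
ES = max(7, 12)
= 12


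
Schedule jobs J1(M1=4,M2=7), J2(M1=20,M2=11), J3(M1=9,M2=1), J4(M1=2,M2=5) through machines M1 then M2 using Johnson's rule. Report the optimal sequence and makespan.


Johnson's rule:
Group 1 (M1≤M2, sort by M1): ['J4', 'J1']
Group 2 (M1>M2, sort desc M2): ['J2', 'J3']
Sequence: J4 → J1 → J2 → J3
Makespan calculation:
  J4: M1 done=2, M2 done=7
  J1: M1 done=6, M2 done=14
  J2: M1 done=26, M2 done=37
  J3: M1 done=35, M2 done=38
= Sequence: J4 → J1 → J2 → J3, Makespan: 38


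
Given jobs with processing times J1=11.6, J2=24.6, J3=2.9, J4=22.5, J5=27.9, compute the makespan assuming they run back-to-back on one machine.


Sequential makespan: sum all processing times
= 11.6 + 24.6 + 2.9 + 22.5 + 27.9
= 89.5 time units


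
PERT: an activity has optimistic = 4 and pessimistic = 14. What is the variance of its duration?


σ² = ((p - o) / 6)² = (p - o)² / 36
= (14 - 4)² / 36
= 10² / 36
= 100 / 36
= 2.7778


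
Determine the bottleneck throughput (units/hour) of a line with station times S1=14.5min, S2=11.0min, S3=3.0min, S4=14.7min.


Bottleneck = longest station time
Station times: [14.5, 11.0, 3.0, 14.7]
Max = 14.7 min
Rate = 60 / 14.7
= 4.08 units/hour (bottleneck: 14.7min)


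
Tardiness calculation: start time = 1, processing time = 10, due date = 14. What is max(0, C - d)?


Completion = start + processing = 1 + 10 = 11
Tardiness = max(0, C - d) = max(0, 11 - 14)
= max(0, -3)
= 0


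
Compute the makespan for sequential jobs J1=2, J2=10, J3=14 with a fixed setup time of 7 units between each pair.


Makespan = Σ processing + (n-1) × setup
= (2 + 10 + 14) + (3-1)×7
= 26 + 14
= 40 time units


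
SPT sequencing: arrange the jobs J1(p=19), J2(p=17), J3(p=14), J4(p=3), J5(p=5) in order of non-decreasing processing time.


SPT: sort by shortest processing time
  J4: p=3
  J5: p=5
  J3: p=14
  J2: p=17
  J1: p=19
Order: J4 → J5 → J3 → J2 → J1


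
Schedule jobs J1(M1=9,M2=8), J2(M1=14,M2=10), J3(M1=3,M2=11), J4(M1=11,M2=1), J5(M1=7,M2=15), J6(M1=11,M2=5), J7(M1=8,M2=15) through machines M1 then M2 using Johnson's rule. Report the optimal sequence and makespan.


Johnson's rule:
Group 1 (M1≤M2, sort by M1): ['J3', 'J5', 'J7']
Group 2 (M1>M2, sort desc M2): ['J2', 'J1', 'J6', 'J4']
Sequence: J3 → J5 → J7 → J2 → J1 → J6 → J4
Makespan calculation:
  J3: M1 done=3, M2 done=14
  J5: M1 done=10, M2 done=29
  J7: M1 done=18, M2 done=44
  J2: M1 done=32, M2 done=54
  J1: M1 done=41, M2 done=62
  J6: M1 done=52, M2 done=67
  J4: M1 done=63, M2 done=68
= Sequence: J3 → J5 → J7 → J2 → J1 → J6 → J4, Makespan: 68


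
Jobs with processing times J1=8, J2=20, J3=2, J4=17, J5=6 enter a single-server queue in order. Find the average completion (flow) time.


Completion times:
  J1: completes at 8
  J2: completes at 28
  J3: completes at 30
  J4: completes at 47
  J5: completes at 53
Sum = 166
Average = 166/5
= 33.20


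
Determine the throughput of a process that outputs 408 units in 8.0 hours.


Throughput = units / time
= 408 / 8.0
= 51.0 units/hour


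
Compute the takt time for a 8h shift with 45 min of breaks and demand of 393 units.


Available = 8×60 - 45 = 435 min
Takt time = 435 / 393
= 1.11 min/unit


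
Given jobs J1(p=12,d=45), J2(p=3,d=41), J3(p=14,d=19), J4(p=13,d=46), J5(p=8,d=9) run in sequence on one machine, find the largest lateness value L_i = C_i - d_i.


Lateness per job (L = C - d):
  J1: C=12, d=45, L=-33
  J2: C=15, d=41, L=-26
  J3: C=29, d=19, L=10
  J4: C=42, d=46, L=-4
  J5: C=50, d=9, L=41
Lmax = max(-33, -26, 10, -4, 41)
= 41


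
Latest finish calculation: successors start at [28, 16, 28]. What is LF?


LF = min of all successor start times
Successors start at: [28, 16, 28]
LF = min(28, 16, 28)
= 16


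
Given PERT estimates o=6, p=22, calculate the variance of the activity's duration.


σ² = ((p - o) / 6)² = (p - o)² / 36
= (22 - 6)² / 36
= 16² / 36
= 256 / 36
= 7.1111


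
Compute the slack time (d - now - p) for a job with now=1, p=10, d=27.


Slack = due - current_time - processing
= 27 - 1 - 10
= 16


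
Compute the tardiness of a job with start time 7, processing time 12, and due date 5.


Completion = start + processing = 7 + 12 = 19
Tardiness = max(0, C - d) = max(0, 19 - 5)
= max(0, 14)
= 14


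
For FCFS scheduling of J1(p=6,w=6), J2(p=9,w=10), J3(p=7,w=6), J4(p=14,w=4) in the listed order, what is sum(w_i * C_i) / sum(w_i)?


Completion times:
  J1: C=6, w×C=6×6=36
  J2: C=15, w×C=10×15=150
  J3: C=22, w×C=6×22=132
  J4: C=36, w×C=4×36=144
Sum w×C = 462
Sum w = 26
Weighted avg = 462/26
= 17.77


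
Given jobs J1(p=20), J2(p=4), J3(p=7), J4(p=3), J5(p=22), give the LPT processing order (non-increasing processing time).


LPT: sort by longest processing time first
  J5: p=22
  J1: p=20
  J3: p=7
  J2: p=4
  J4: p=3
Order: J5 → J1 → J3 → J2 → J4


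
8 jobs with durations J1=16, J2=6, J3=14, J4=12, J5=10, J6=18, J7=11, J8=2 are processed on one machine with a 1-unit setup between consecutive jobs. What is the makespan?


Makespan = Σ processing + (n-1) × setup
= (16 + 6 + 14 + 12 + 10 + 18 + 11 + 2) + (8-1)×1
= 89 + 7
= 96 time units


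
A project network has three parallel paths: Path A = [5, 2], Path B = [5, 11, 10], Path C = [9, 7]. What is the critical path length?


Path A: 5 + 2 = 7
Path B: 5 + 11 + 10 = 26
Path C: 9 + 7 = 16
Critical path = longest = max(7, 26, 16)
= 26 (Path B)


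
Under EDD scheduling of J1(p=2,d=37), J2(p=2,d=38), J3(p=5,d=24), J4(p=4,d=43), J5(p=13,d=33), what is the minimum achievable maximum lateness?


EDD order: J3 → J5 → J1 → J2 → J4
Completion and lateness:
  J3: C=5, d=24, L=5-24=-19
  J5: C=18, d=33, L=18-33=-15
  J1: C=20, d=37, L=20-37=-17
  J2: C=22, d=38, L=22-38=-16
  J4: C=26, d=43, L=26-43=-17
Lmax = max(-19, -15, -17, -16, -17)
= -15


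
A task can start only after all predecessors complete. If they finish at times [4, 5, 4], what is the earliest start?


ES = max of all predecessor completion times
Predecessors: [4, 5, 4]
ES = max(4, 5, 4)
= 5


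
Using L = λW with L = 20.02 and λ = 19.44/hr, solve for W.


Little's law: L = λW → W = L / λ
= 20.02 / 19.44
= 1.03 hours


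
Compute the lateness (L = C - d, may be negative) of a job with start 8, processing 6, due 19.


Completion = 8 + 6 = 14
Lateness = C - d = 14 - 19
= -5


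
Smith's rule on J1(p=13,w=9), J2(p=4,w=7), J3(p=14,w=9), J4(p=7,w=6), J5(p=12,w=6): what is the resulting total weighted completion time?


WSPT order (by p/w): J2 → J4 → J1 → J3 → J5
  J2: C=4, w·C=7×4=28
  J4: C=11, w·C=6×11=66
  J1: C=24, w·C=9×24=216
  J3: C=38, w·C=9×38=342
  J5: C=50, w·C=6×50=300
Σ w·C = 952
= 952


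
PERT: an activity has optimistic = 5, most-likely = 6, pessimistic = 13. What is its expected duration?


te = (o + 4m + p) / 6
= (5 + 4×6 + 13) / 6
= (5 + 24 + 13) / 6
= 42 / 6
= 7.00


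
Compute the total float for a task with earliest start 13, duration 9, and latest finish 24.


EF = ES + duration = 13 + 9 = 22
LS = LF - duration = 24 - 9 = 15
Total Float = LF - EF = 24 - 22
(or LS - ES = 15 - 13)
= 2


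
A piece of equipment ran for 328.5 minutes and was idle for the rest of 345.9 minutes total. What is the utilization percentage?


Utilization = busy / total × 100
= 328.5 / 345.9 × 100
= 95.0%


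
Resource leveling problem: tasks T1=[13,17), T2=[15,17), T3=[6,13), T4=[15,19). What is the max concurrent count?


Check each time point for overlaps:
  t=15: 3 tasks active (T1, T2, T4)
Max concurrent = 3


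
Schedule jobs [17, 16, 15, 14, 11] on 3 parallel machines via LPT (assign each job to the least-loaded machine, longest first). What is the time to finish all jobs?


Jobs (LPT sorted): [17, 16, 15, 14, 11]
Machines: 3
  J=17 → Machine 1 (load: 0+17=17)
  J=16 → Machine 2 (load: 0+16=16)
  J=15 → Machine 3 (load: 0+15=15)
  J=14 → Machine 3 (load: 15+14=29)
  J=11 → Machine 2 (load: 16+11=27)
Machine loads: [17, 27, 29]
Makespan = max = 29 time units


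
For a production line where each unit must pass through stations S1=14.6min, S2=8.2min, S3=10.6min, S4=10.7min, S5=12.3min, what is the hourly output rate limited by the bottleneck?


Bottleneck = longest station time
Station times: [14.6, 8.2, 10.6, 10.7, 12.3]
Max = 14.6 min
Rate = 60 / 14.6
= 4.11 units/hour (bottleneck: 14.6min)


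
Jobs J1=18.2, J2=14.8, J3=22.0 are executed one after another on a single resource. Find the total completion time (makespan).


Sequential makespan: sum all processing times
= 18.2 + 14.8 + 22.0
= 55.0 time units


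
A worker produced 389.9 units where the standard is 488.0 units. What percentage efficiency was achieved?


Efficiency = (actual / standard) × 100
= (389.9 / 488.0) × 100
= 79.9%


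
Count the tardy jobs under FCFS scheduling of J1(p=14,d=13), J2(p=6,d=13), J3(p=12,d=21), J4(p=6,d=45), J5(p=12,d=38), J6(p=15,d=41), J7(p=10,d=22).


Completion vs due date:
  J1: C=14, d=13 → TARDY
  J2: C=20, d=13 → TARDY
  J3: C=32, d=21 → TARDY
  J4: C=38, d=45 → on time
  J5: C=50, d=38 → TARDY
  J6: C=65, d=41 → TARDY
  J7: C=75, d=22 → TARDY
Tardy jobs: J1, J2, J3, J5, J6, J7
Count = 6


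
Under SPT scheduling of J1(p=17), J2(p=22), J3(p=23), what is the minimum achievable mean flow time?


SPT order: J1 → J2 → J3
Completion times:
  J1: C=17
  J2: C=39
  J3: C=62
Sum = 118, n = 3
Mean flow = 118/3
= 39.33


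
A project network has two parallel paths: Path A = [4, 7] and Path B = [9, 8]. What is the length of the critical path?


Path A: 4 + 7 = 11
Path B: 9 + 8 = 17
Critical path = longest = max(11, 17)
= 17 (Path B)


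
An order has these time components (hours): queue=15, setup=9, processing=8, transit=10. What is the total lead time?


Lead time = queue + setup + processing + transit
= 15 + 9 + 8 + 10
= 42 hours


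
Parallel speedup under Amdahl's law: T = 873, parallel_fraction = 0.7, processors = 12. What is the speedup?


Amdahl's law: T_p = T × ((1-p) + p/N)
= 873 × ((1-0.7) + 0.7/12)
= 873 × (0.30 + 0.0583)
= 873 × 0.3583
= 312.83
Speedup = 873/312.83
= 2.79×


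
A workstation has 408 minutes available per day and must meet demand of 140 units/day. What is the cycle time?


Cycle time = available time / demand
= 408 / 140
= 2.91 min/unit


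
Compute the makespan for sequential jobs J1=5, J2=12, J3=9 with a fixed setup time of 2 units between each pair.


Makespan = Σ processing + (n-1) × setup
= (5 + 12 + 9) + (3-1)×2
= 26 + 4
= 30 time units


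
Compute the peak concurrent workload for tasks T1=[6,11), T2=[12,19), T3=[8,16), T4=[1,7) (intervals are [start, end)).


Check each time point for overlaps:
  t=6: 2 tasks active (T1, T4)
Max concurrent = 2


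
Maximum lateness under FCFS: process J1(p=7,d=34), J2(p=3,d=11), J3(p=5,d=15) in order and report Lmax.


Lateness per job (L = C - d):
  J1: C=7, d=34, L=-27
  J2: C=10, d=11, L=-1
  J3: C=15, d=15, L=0
Lmax = max(-27, -1, 0)
= 0


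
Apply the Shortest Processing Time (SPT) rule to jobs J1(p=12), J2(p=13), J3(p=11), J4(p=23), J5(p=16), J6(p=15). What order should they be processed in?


SPT: sort by shortest processing time
  J3: p=11
  J1: p=12
  J2: p=13
  J6: p=15
  J5: p=16
  J4: p=23
Order: J3 → J1 → J2 → J6 → J5 → J4


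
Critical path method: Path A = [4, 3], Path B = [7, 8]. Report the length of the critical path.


Path A: 4 + 3 = 7
Path B: 7 + 8 = 15
Critical path = longest = max(7, 15)
= 15 (Path B)


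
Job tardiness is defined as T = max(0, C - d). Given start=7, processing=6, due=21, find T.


Completion = start + processing = 7 + 6 = 13
Tardiness = max(0, C - d) = max(0, 13 - 21)
= max(0, -8)
= 0


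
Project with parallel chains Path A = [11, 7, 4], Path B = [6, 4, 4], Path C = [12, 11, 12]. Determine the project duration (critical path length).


Path A: 11 + 7 + 4 = 22
Path B: 6 + 4 + 4 = 14
Path C: 12 + 11 + 12 = 35
Critical path = longest = max(22, 14, 35)
= 35 (Path C)


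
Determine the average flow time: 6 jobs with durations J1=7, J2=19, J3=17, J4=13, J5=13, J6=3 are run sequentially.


Completion times:
  J1: completes at 7
  J2: completes at 26
  J3: completes at 43
  J4: completes at 56
  J5: completes at 69
  J6: completes at 72
Sum = 273
Average = 273/6
= 45.50


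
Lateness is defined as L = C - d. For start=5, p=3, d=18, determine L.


Completion = 5 + 3 = 8
Lateness = C - d = 8 - 18
= -10


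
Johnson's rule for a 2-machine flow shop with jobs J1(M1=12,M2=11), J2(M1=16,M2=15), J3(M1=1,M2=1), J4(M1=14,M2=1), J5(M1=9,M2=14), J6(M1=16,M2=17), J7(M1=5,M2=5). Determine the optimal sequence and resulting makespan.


Johnson's rule:
Group 1 (M1≤M2, sort by M1): ['J3', 'J7', 'J5', 'J6']
Group 2 (M1>M2, sort desc M2): ['J2', 'J1', 'J4']
Sequence: J3 → J7 → J5 → J6 → J2 → J1 → J4
Makespan calculation:
  J3: M1 done=1, M2 done=2
  J7: M1 done=6, M2 done=11
  J5: M1 done=15, M2 done=29
  J6: M1 done=31, M2 done=48
  J2: M1 done=47, M2 done=63
  J1: M1 done=59, M2 done=74
  J4: M1 done=73, M2 done=75
= Sequence: J3 → J7 → J5 → J6 → J2 → J1 → J4, Makespan: 75


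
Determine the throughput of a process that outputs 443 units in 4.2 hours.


Throughput = units / time
= 443 / 4.2
= 105.5 units/hour


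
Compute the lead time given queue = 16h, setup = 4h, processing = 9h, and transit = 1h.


Lead time = queue + setup + processing + transit
= 16 + 4 + 9 + 1
= 30 hours


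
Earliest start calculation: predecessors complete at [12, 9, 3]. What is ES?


ES = max of all predecessor completion times
Predecessors: [12, 9, 3]
ES = max(12, 9, 3)
= 12


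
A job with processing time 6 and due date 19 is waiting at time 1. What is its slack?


Slack = due - current_time - processing
= 19 - 1 - 6
= 12


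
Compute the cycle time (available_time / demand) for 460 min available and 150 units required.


Cycle time = available time / demand
= 460 / 150
= 3.07 min/unit


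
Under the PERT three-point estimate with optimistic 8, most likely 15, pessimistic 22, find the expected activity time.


te = (o + 4m + p) / 6
= (8 + 4×15 + 22) / 6
= (8 + 60 + 22) / 6
= 90 / 6
= 15.00


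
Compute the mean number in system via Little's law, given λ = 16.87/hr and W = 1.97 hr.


Little's law: L = λ × W
= 16.87 × 1.97
= 33.23


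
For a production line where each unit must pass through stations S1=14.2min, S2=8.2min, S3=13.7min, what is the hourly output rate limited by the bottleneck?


Bottleneck = longest station time
Station times: [14.2, 8.2, 13.7]
Max = 14.2 min
Rate = 60 / 14.2
= 4.23 units/hour (bottleneck: 14.2min)


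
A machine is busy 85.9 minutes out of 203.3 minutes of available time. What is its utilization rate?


Utilization = busy / total × 100
= 85.9 / 203.3 × 100
= 42.3%


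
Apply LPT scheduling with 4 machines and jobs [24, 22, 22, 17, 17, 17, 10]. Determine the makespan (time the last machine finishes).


Jobs (LPT sorted): [24, 22, 22, 17, 17, 17, 10]
Machines: 4
  J=24 → Machine 1 (load: 0+24=24)
  J=22 → Machine 2 (load: 0+22=22)
  J=22 → Machine 3 (load: 0+22=22)
  J=17 → Machine 4 (load: 0+17=17)
  J=17 → Machine 4 (load: 17+17=34)
  J=17 → Machine 2 (load: 22+17=39)
  J=10 → Machine 3 (load: 22+10=32)
Machine loads: [24, 39, 32, 34]
Makespan = max = 39 time units


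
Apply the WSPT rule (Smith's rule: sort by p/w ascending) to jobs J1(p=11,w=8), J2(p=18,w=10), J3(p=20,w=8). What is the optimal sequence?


WSPT (Smith's rule): sort by p/w ascending
  J1: p/w = 11/8 = 1.375
  J2: p/w = 18/10 = 1.800
  J3: p/w = 20/8 = 2.500
Order: J1 → J2 → J3


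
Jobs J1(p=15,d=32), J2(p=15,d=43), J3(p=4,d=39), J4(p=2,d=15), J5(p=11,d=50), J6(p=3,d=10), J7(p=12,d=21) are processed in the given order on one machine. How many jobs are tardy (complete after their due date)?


Completion vs due date:
  J1: C=15, d=32 → on time
  J2: C=30, d=43 → on time
  J3: C=34, d=39 → on time
  J4: C=36, d=15 → TARDY
  J5: C=47, d=50 → on time
  J6: C=50, d=10 → TARDY
  J7: C=62, d=21 → TARDY
Tardy jobs: J4, J6, J7
Count = 3


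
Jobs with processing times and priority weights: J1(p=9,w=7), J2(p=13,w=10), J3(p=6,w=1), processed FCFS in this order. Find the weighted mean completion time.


Completion times:
  J1: C=9, w×C=7×9=63
  J2: C=22, w×C=10×22=220
  J3: C=28, w×C=1×28=28
Sum w×C = 311
Sum w = 18
Weighted avg = 311/18
= 17.28


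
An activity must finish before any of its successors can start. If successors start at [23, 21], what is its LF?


LF = min of all successor start times
Successors start at: [23, 21]
LF = min(23, 21)
= 21


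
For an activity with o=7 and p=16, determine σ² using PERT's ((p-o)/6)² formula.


σ² = ((p - o) / 6)² = (p - o)² / 36
= (16 - 7)² / 36
= 9² / 36
= 81 / 36
= 2.2500


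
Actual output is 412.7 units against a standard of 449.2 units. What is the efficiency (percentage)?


Efficiency = (actual / standard) × 100
= (412.7 / 449.2) × 100
= 91.9%


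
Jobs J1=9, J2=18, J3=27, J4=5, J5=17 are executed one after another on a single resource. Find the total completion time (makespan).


Sequential makespan: sum all processing times
= 9 + 18 + 27 + 5 + 17
= 76 time units


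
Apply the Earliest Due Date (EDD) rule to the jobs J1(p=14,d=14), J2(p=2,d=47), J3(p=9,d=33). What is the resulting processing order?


EDD: sort by earliest due date
  J1: d=14, p=14
  J3: d=33, p=9
  J2: d=47, p=2
Order: J1 → J3 → J2


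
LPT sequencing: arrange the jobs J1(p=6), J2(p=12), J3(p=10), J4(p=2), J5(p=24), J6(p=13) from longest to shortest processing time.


LPT: sort by longest processing time first
  J5: p=24
  J6: p=13
  J2: p=12
  J3: p=10
  J1: p=6
  J4: p=2
Order: J5 → J6 → J2 → J3 → J1 → J4


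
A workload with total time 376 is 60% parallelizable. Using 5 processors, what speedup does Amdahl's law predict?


Amdahl's law: T_p = T × ((1-p) + p/N)
= 376 × ((1-0.6) + 0.6/5)
= 376 × (0.40 + 0.1200)
= 376 × 0.5200
= 195.52
Speedup = 376/195.52
= 1.92×


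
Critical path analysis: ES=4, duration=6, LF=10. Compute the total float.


EF = ES + duration = 4 + 6 = 10
LS = LF - duration = 10 - 6 = 4
Total Float = LF - EF = 10 - 10
(or LS - ES = 4 - 4)
= 0


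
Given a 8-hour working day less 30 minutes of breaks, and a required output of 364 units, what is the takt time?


Available = 8×60 - 30 = 450 min
Takt time = 450 / 364
= 1.24 min/unit


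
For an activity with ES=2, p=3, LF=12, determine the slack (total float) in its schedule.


EF = ES + duration = 2 + 3 = 5
LS = LF - duration = 12 - 3 = 9
Total Float = LF - EF = 12 - 5
(or LS - ES = 9 - 2)
= 7


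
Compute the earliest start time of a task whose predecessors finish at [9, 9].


ES = max of all predecessor completion times
Predecessors: [9, 9]
ES = max(9, 9)
= 9


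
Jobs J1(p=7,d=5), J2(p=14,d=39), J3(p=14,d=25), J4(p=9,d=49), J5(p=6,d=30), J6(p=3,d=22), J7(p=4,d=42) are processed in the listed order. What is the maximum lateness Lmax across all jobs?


Lateness per job (L = C - d):
  J1: C=7, d=5, L=2
  J2: C=21, d=39, L=-18
  J3: C=35, d=25, L=10
  J4: C=44, d=49, L=-5
  J5: C=50, d=30, L=20
  J6: C=53, d=22, L=31
  J7: C=57, d=42, L=15
Lmax = max(2, -18, 10, -5, 20, 31, 15)
= 31


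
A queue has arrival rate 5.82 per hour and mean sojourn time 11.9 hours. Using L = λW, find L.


Little's law: L = λ × W
= 5.82 × 11.9
= 69.26


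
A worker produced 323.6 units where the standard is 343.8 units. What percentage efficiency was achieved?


Efficiency = (actual / standard) × 100
= (323.6 / 343.8) × 100
= 94.1%


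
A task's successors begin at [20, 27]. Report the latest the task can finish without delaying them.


LF = min of all successor start times
Successors start at: [20, 27]
LF = min(20, 27)
= 20


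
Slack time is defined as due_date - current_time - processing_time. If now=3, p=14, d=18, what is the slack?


Slack = due - current_time - processing
= 18 - 3 - 14
= 1


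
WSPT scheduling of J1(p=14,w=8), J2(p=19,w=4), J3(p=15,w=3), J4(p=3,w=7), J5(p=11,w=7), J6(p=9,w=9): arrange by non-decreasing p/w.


WSPT (Smith's rule): sort by p/w ascending
  J4: p/w = 3/7 = 0.429
  J6: p/w = 9/9 = 1.000
  J5: p/w = 11/7 = 1.571
  J1: p/w = 14/8 = 1.750
  J2: p/w = 19/4 = 4.750
  J3: p/w = 15/3 = 5.000
Order: J4 → J6 → J5 → J1 → J2 → J3


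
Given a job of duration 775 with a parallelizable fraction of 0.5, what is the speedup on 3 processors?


Amdahl's law: T_p = T × ((1-p) + p/N)
= 775 × ((1-0.5) + 0.5/3)
= 775 × (0.50 + 0.1667)
= 775 × 0.6667
= 516.67
Speedup = 775/516.67
= 1.50×


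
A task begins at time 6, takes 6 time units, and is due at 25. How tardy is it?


Completion = start + processing = 6 + 6 = 12
Tardiness = max(0, C - d) = max(0, 12 - 25)
= max(0, -13)
= 0


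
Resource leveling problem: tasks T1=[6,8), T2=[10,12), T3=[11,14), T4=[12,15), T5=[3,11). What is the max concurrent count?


Check each time point for overlaps:
  t=6: 2 tasks active (T1, T5)
Max concurrent = 2


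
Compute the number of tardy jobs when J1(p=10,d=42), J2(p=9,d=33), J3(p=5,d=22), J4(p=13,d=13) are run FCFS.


Completion vs due date:
  J1: C=10, d=42 → on time
  J2: C=19, d=33 → on time
  J3: C=24, d=22 → TARDY
  J4: C=37, d=13 → TARDY
Tardy jobs: J3, J4
Count = 2


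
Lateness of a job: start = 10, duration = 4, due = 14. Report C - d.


Completion = 10 + 4 = 14
Lateness = C - d = 14 - 14
= 0


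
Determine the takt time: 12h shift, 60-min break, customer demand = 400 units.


Available = 12×60 - 60 = 660 min
Takt time = 660 / 400
= 1.65 min/unit


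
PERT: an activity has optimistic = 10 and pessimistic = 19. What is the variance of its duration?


σ² = ((p - o) / 6)² = (p - o)² / 36
= (19 - 10)² / 36
= 9² / 36
= 81 / 36
= 2.2500


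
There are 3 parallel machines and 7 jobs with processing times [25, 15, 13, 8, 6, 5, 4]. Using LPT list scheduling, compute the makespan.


Jobs (LPT sorted): [25, 15, 13, 8, 6, 5, 4]
Machines: 3
  J=25 → Machine 1 (load: 0+25=25)
  J=15 → Machine 2 (load: 0+15=15)
  J=13 → Machine 3 (load: 0+13=13)
  J=8 → Machine 3 (load: 13+8=21)
  J=6 → Machine 2 (load: 15+6=21)
  J=5 → Machine 2 (load: 21+5=26)
  J=4 → Machine 3 (load: 21+4=25)
Machine loads: [25, 26, 25]
Makespan = max = 26 time units


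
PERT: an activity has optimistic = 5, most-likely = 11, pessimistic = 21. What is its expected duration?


te = (o + 4m + p) / 6
= (5 + 4×11 + 21) / 6
= (5 + 44 + 21) / 6
= 70 / 6
= 11.67


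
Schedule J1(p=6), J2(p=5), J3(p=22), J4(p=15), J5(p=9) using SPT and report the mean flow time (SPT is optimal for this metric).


SPT order: J2 → J1 → J5 → J4 → J3
Completion times:
  J2: C=5
  J1: C=11
  J5: C=20
  J4: C=35
  J3: C=57
Sum = 128, n = 5
Mean flow = 128/5
= 25.60


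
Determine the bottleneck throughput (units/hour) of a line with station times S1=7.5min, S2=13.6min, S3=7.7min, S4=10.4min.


Bottleneck = longest station time
Station times: [7.5, 13.6, 7.7, 10.4]
Max = 13.6 min
Rate = 60 / 13.6
= 4.41 units/hour (bottleneck: 13.6min)
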